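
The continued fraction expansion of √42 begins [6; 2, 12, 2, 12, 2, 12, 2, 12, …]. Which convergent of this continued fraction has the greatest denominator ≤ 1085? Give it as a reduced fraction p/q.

List convergents until the denominator exceeds the bound:
a_0 = 6: 6/1  (≤ bound)
a_1 = 2: 13/2  (≤ bound)
a_2 = 12: 162/25  (≤ bound)
a_3 = 2: 337/52  (≤ bound)
a_4 = 12: 4206/649  (≤ bound)
a_5 = 2: 8749/1350  (> 1085, stop)

4206/649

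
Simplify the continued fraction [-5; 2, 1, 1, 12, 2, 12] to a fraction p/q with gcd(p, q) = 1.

Collapse the nested fraction from the inside out:
Start with 12.
2 + 1/(12/1) = 2 + 1/12 = 25/12
12 + 1/(25/12) = 12 + 12/25 = 312/25
1 + 1/(312/25) = 1 + 25/312 = 337/312
1 + 1/(337/312) = 1 + 312/337 = 649/337
2 + 1/(649/337) = 2 + 337/649 = 1635/649
-5 + 1/(1635/649) = -5 + 649/1635 = -7526/1635

-7526/1635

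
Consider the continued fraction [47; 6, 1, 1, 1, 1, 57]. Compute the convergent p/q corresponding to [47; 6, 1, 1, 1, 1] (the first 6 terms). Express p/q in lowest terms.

Collapse the nested fraction from the inside out:
Start with 1.
1 + 1/(1/1) = 1 + 1/1 = 2/1
1 + 1/(2/1) = 1 + 1/2 = 3/2
1 + 1/(3/2) = 1 + 2/3 = 5/3
6 + 1/(5/3) = 6 + 3/5 = 33/5
47 + 1/(33/5) = 47 + 5/33 = 1556/33

1556/33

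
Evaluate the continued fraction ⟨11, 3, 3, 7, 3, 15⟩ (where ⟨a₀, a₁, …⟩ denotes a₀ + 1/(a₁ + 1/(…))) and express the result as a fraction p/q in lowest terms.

Compute successive convergents:
a_0 = 11: 11/1
a_1 = 3: 34/3
a_2 = 3: 113/10
a_3 = 7: 825/73
a_4 = 3: 2588/229
a_5 = 15: 39645/3508

39645/3508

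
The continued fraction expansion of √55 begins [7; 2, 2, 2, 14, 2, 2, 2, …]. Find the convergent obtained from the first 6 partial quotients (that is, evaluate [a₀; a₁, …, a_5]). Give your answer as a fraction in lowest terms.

a_0 = 7: 7/1
a_1 = 2: 15/2
a_2 = 2: 37/5
a_3 = 2: 89/12
a_4 = 14: 1283/173
a_5 = 2: 2655/358

2655/358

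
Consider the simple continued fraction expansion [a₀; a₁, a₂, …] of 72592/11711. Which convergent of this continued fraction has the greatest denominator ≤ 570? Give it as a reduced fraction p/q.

List convergents until the denominator exceeds the bound:
a_0 = 6: 6/1  (≤ bound)
a_1 = 5: 31/5  (≤ bound)
a_2 = 28: 874/141  (≤ bound)
a_3 = 1: 905/146  (≤ bound)
a_4 = 2: 2684/433  (≤ bound)
a_5 = 1: 3589/579  (> 570, stop)

2684/433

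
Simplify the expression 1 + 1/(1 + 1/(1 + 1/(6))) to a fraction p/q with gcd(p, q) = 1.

20/13

Starting at the tail and folding back:
Start with 6.
1 + 1/(6/1) = 1 + 1/6 = 7/6
1 + 1/(7/6) = 1 + 6/7 = 13/7
1 + 1/(13/7) = 1 + 7/13 = 20/13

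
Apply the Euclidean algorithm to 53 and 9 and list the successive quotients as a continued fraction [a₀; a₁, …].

[5; 1, 8]

53 ÷ 9 → quotient 5, remainder 8
9 ÷ 8 → quotient 1, remainder 1
8 ÷ 1 → quotient 8, remainder 0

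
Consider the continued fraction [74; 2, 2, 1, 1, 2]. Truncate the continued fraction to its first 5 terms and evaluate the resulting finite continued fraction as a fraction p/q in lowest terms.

893/12

Start with 1.
1 + 1/(1/1) = 1 + 1/1 = 2/1
2 + 1/(2/1) = 2 + 1/2 = 5/2
2 + 1/(5/2) = 2 + 2/5 = 12/5
74 + 1/(12/5) = 74 + 5/12 = 893/12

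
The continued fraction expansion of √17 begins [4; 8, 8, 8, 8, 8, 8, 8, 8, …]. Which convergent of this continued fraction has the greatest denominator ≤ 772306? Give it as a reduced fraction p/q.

a_0 = 4: 4/1  (≤ bound)
a_1 = 8: 33/8  (≤ bound)
a_2 = 8: 268/65  (≤ bound)
a_3 = 8: 2177/528  (≤ bound)
a_4 = 8: 17684/4289  (≤ bound)
a_5 = 8: 143649/34840  (≤ bound)
a_6 = 8: 1166876/283009  (≤ bound)
a_7 = 8: 9478657/2298912  (> 772306, stop)

1166876/283009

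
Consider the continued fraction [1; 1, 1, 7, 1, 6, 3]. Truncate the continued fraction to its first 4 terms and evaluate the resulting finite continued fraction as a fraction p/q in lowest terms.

Starting at the tail and folding back:
Start with 7.
1 + 1/(7/1) = 1 + 1/7 = 8/7
1 + 1/(8/7) = 1 + 7/8 = 15/8
1 + 1/(15/8) = 1 + 8/15 = 23/15

23/15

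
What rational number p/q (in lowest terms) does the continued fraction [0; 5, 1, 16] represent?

17/101

Start with 16.
1 + 1/(16/1) = 1 + 1/16 = 17/16
5 + 1/(17/16) = 5 + 16/17 = 101/17
0 + 1/(101/17) = 0 + 17/101 = 17/101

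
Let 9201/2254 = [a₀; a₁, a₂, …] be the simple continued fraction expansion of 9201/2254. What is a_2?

⌊9201/2254⌋ = 4, remainder 185
⌊2254/185⌋ = 12, remainder 34
⌊185/34⌋ = 5, remainder 15

5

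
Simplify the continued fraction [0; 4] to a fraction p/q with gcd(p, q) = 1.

Compute successive convergents:
a_0 = 0: 0/1
a_1 = 4: 1/4

1/4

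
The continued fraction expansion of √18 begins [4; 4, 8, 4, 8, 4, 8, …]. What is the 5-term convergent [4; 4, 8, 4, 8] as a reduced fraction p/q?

4756/1121

a_0 = 4: 4/1
a_1 = 4: 17/4
a_2 = 8: 140/33
a_3 = 4: 577/136
a_4 = 8: 4756/1121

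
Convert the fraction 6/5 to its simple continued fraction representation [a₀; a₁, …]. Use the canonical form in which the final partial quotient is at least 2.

[1; 5]

⌊6/5⌋ = 1, remainder 1
⌊5/1⌋ = 5, remainder 0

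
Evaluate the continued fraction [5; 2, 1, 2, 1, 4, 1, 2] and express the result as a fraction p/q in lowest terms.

Start with 2.
1 + 1/(2/1) = 1 + 1/2 = 3/2
4 + 1/(3/2) = 4 + 2/3 = 14/3
1 + 1/(14/3) = 1 + 3/14 = 17/14
2 + 1/(17/14) = 2 + 14/17 = 48/17
1 + 1/(48/17) = 1 + 17/48 = 65/48
2 + 1/(65/48) = 2 + 48/65 = 178/65
5 + 1/(178/65) = 5 + 65/178 = 955/178

955/178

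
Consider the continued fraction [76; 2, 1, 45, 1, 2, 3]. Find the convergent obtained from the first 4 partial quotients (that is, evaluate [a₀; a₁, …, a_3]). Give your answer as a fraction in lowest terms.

10458/137

a_0 = 76: 76/1
a_1 = 2: 153/2
a_2 = 1: 229/3
a_3 = 45: 10458/137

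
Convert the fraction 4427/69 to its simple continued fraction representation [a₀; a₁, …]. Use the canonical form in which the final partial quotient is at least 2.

4427 = 64·69 + 11, so a_0 = 64
69 = 6·11 + 3, so a_1 = 6
11 = 3·3 + 2, so a_2 = 3
3 = 1·2 + 1, so a_3 = 1
2 = 2·1 + 0, so a_4 = 2

[64; 6, 3, 1, 2]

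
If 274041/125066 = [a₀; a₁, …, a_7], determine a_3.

3

⌊274041/125066⌋ = 2, remainder 23909
⌊125066/23909⌋ = 5, remainder 5521
⌊23909/5521⌋ = 4, remainder 1825
⌊5521/1825⌋ = 3, remainder 46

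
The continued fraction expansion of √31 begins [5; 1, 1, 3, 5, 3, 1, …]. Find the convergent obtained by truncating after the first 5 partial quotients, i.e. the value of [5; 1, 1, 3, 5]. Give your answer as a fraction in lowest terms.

206/37

Compute successive convergents:
a_0 = 5: 5/1
a_1 = 1: 6/1
a_2 = 1: 11/2
a_3 = 3: 39/7
a_4 = 5: 206/37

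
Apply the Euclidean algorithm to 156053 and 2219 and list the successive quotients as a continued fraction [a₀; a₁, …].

[70; 3, 14, 2, 5, 1, 3]

Repeatedly divide and take the remainder:
⌊156053/2219⌋ = 70, remainder 723
⌊2219/723⌋ = 3, remainder 50
⌊723/50⌋ = 14, remainder 23
⌊50/23⌋ = 2, remainder 4
⌊23/4⌋ = 5, remainder 3
⌊4/3⌋ = 1, remainder 1
⌊3/1⌋ = 3, remainder 0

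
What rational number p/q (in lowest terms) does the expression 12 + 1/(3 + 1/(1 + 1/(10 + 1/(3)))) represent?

Start with 3.
10 + 1/(3/1) = 10 + 1/3 = 31/3
1 + 1/(31/3) = 1 + 3/31 = 34/31
3 + 1/(34/31) = 3 + 31/34 = 133/34
12 + 1/(133/34) = 12 + 34/133 = 1630/133

1630/133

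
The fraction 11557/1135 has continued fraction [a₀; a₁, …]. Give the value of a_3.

14

Run the Euclidean algorithm, recording each quotient:
11557 = 10·1135 + 207, so a_0 = 10
1135 = 5·207 + 100, so a_1 = 5
207 = 2·100 + 7, so a_2 = 2
100 = 14·7 + 2, so a_3 = 14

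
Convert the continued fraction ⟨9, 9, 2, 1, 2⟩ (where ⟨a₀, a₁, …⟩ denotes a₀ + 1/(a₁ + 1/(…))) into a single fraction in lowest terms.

Start with 2.
1 + 1/(2/1) = 1 + 1/2 = 3/2
2 + 1/(3/2) = 2 + 2/3 = 8/3
9 + 1/(8/3) = 9 + 3/8 = 75/8
9 + 1/(75/8) = 9 + 8/75 = 683/75

683/75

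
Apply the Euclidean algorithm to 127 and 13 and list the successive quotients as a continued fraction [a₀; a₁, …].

127 ÷ 13 → quotient 9, remainder 10
13 ÷ 10 → quotient 1, remainder 3
10 ÷ 3 → quotient 3, remainder 1
3 ÷ 1 → quotient 3, remainder 0

[9; 1, 3, 3]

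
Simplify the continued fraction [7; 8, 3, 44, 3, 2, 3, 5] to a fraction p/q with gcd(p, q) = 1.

Build up convergents one term at a time:
a_0 = 7: 7/1
a_1 = 8: 57/8
a_2 = 3: 178/25
a_3 = 44: 7889/1108
a_4 = 3: 23845/3349
a_5 = 2: 55579/7806
a_6 = 3: 190582/26767
a_7 = 5: 1008489/141641

1008489/141641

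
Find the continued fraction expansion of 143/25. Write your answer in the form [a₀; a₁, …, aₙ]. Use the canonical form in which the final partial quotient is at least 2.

⌊143/25⌋ = 5, remainder 18
⌊25/18⌋ = 1, remainder 7
⌊18/7⌋ = 2, remainder 4
⌊7/4⌋ = 1, remainder 3
⌊4/3⌋ = 1, remainder 1
⌊3/1⌋ = 3, remainder 0

[5; 1, 2, 1, 1, 3]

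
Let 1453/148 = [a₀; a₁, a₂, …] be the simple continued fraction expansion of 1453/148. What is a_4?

13

Repeatedly divide and take the remainder:
1453 ÷ 148 → quotient 9, remainder 121
148 ÷ 121 → quotient 1, remainder 27
121 ÷ 27 → quotient 4, remainder 13
27 ÷ 13 → quotient 2, remainder 1
13 ÷ 1 → quotient 13, remainder 0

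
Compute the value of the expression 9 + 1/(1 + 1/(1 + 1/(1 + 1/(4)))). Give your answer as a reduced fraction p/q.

Collapse the nested fraction from the inside out:
Start with 4.
1 + 1/(4/1) = 1 + 1/4 = 5/4
1 + 1/(5/4) = 1 + 4/5 = 9/5
1 + 1/(9/5) = 1 + 5/9 = 14/9
9 + 1/(14/9) = 9 + 9/14 = 135/14

135/14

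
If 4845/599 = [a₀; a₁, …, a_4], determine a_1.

⌊4845/599⌋ = 8, remainder 53
⌊599/53⌋ = 11, remainder 16

11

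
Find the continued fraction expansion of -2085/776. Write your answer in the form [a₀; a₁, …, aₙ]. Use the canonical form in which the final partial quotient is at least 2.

[-3; 3, 5, 5, 1, 7]

-2085 = -3·776 + 243, so a_0 = -3
776 = 3·243 + 47, so a_1 = 3
243 = 5·47 + 8, so a_2 = 5
47 = 5·8 + 7, so a_3 = 5
8 = 1·7 + 1, so a_4 = 1
7 = 7·1 + 0, so a_5 = 7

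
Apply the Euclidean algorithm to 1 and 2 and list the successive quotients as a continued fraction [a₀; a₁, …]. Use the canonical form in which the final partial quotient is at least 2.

1 = 0·2 + 1, so a_0 = 0
2 = 2·1 + 0, so a_1 = 2

[0; 2]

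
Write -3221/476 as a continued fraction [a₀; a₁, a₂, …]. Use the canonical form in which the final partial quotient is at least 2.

-3221 ÷ 476 → quotient -7, remainder 111
476 ÷ 111 → quotient 4, remainder 32
111 ÷ 32 → quotient 3, remainder 15
32 ÷ 15 → quotient 2, remainder 2
15 ÷ 2 → quotient 7, remainder 1
2 ÷ 1 → quotient 2, remainder 0

[-7; 4, 3, 2, 7, 2]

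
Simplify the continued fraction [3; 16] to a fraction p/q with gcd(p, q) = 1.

49/16

Start with 16.
3 + 1/(16/1) = 3 + 1/16 = 49/16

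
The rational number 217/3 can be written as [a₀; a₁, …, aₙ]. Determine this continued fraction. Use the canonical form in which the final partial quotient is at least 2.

⌊217/3⌋ = 72, remainder 1
⌊3/1⌋ = 3, remainder 0

[72; 3]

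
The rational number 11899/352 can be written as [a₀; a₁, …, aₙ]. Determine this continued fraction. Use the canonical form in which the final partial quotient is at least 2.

Apply division with remainder until the remainder is 0:
11899 = 33·352 + 283, so a_0 = 33
352 = 1·283 + 69, so a_1 = 1
283 = 4·69 + 7, so a_2 = 4
69 = 9·7 + 6, so a_3 = 9
7 = 1·6 + 1, so a_4 = 1
6 = 6·1 + 0, so a_5 = 6

[33; 1, 4, 9, 1, 6]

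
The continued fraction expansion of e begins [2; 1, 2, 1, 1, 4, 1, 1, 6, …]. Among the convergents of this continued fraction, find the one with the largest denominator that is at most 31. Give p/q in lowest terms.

a_0 = 2: 2/1  (≤ bound)
a_1 = 1: 3/1  (≤ bound)
a_2 = 2: 8/3  (≤ bound)
a_3 = 1: 11/4  (≤ bound)
a_4 = 1: 19/7  (≤ bound)
a_5 = 4: 87/32  (> 31, stop)

19/7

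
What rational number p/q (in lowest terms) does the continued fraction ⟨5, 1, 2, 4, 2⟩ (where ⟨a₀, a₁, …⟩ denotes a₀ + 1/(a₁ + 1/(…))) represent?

165/29

a_0 = 5: 5/1
a_1 = 1: 6/1
a_2 = 2: 17/3
a_3 = 4: 74/13
a_4 = 2: 165/29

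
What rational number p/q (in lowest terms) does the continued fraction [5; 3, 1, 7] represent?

Starting at the tail and folding back:
Start with 7.
1 + 1/(7/1) = 1 + 1/7 = 8/7
3 + 1/(8/7) = 3 + 7/8 = 31/8
5 + 1/(31/8) = 5 + 8/31 = 163/31

163/31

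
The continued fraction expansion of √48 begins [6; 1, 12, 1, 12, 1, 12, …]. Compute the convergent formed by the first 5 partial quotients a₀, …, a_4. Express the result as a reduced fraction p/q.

1254/181

a_0 = 6: 6/1
a_1 = 1: 7/1
a_2 = 12: 90/13
a_3 = 1: 97/14
a_4 = 12: 1254/181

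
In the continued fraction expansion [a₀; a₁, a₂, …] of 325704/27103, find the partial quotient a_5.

325704 ÷ 27103 → quotient 12, remainder 468
27103 ÷ 468 → quotient 57, remainder 427
468 ÷ 427 → quotient 1, remainder 41
427 ÷ 41 → quotient 10, remainder 17
41 ÷ 17 → quotient 2, remainder 7
17 ÷ 7 → quotient 2, remainder 3

2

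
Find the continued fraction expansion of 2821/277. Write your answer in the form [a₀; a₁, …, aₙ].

2821 = 10·277 + 51, so a_0 = 10
277 = 5·51 + 22, so a_1 = 5
51 = 2·22 + 7, so a_2 = 2
22 = 3·7 + 1, so a_3 = 3
7 = 7·1 + 0, so a_4 = 7

[10; 5, 2, 3, 7]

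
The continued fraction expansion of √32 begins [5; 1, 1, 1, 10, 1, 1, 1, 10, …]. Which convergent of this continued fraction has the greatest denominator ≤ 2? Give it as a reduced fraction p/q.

11/2

a_0 = 5: 5/1  (≤ bound)
a_1 = 1: 6/1  (≤ bound)
a_2 = 1: 11/2  (≤ bound)
a_3 = 1: 17/3  (> 2, stop)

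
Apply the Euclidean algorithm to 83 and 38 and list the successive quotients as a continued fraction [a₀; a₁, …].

[2; 5, 2, 3]

83 ÷ 38 → quotient 2, remainder 7
38 ÷ 7 → quotient 5, remainder 3
7 ÷ 3 → quotient 2, remainder 1
3 ÷ 1 → quotient 3, remainder 0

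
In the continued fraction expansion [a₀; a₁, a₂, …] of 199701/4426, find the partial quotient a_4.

58

Apply division with remainder until the remainder is 0:
199701 ÷ 4426 → quotient 45, remainder 531
4426 ÷ 531 → quotient 8, remainder 178
531 ÷ 178 → quotient 2, remainder 175
178 ÷ 175 → quotient 1, remainder 3
175 ÷ 3 → quotient 58, remainder 1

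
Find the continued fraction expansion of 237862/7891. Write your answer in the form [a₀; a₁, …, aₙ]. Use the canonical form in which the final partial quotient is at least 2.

Repeatedly divide and take the remainder:
237862 = 30·7891 + 1132, so a_0 = 30
7891 = 6·1132 + 1099, so a_1 = 6
1132 = 1·1099 + 33, so a_2 = 1
1099 = 33·33 + 10, so a_3 = 33
33 = 3·10 + 3, so a_4 = 3
10 = 3·3 + 1, so a_5 = 3
3 = 3·1 + 0, so a_6 = 3

[30; 6, 1, 33, 3, 3, 3]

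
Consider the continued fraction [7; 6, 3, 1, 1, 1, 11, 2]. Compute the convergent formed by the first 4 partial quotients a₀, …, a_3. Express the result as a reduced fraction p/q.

a_0 = 7: 7/1
a_1 = 6: 43/6
a_2 = 3: 136/19
a_3 = 1: 179/25

179/25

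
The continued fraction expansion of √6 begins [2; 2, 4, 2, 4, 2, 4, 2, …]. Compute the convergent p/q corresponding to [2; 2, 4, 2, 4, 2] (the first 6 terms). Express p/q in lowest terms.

485/198

Start with 2.
4 + 1/(2/1) = 4 + 1/2 = 9/2
2 + 1/(9/2) = 2 + 2/9 = 20/9
4 + 1/(20/9) = 4 + 9/20 = 89/20
2 + 1/(89/20) = 2 + 20/89 = 198/89
2 + 1/(198/89) = 2 + 89/198 = 485/198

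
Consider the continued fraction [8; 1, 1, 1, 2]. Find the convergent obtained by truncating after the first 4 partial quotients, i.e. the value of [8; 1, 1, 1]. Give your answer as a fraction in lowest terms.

a_0 = 8: 8/1
a_1 = 1: 9/1
a_2 = 1: 17/2
a_3 = 1: 26/3

26/3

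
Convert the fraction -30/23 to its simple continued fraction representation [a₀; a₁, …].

-30 = -2·23 + 16, so a_0 = -2
23 = 1·16 + 7, so a_1 = 1
16 = 2·7 + 2, so a_2 = 2
7 = 3·2 + 1, so a_3 = 3
2 = 2·1 + 0, so a_4 = 2

[-2; 1, 2, 3, 2]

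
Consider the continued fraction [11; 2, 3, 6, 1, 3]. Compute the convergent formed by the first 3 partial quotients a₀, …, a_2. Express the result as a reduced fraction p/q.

80/7

Compute successive convergents:
a_0 = 11: 11/1
a_1 = 2: 23/2
a_2 = 3: 80/7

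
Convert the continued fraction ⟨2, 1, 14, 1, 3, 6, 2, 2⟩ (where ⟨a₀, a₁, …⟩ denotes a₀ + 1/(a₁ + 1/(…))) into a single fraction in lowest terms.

Starting at the tail and folding back:
Start with 2.
2 + 1/(2/1) = 2 + 1/2 = 5/2
6 + 1/(5/2) = 6 + 2/5 = 32/5
3 + 1/(32/5) = 3 + 5/32 = 101/32
1 + 1/(101/32) = 1 + 32/101 = 133/101
14 + 1/(133/101) = 14 + 101/133 = 1963/133
1 + 1/(1963/133) = 1 + 133/1963 = 2096/1963
2 + 1/(2096/1963) = 2 + 1963/2096 = 6155/2096

6155/2096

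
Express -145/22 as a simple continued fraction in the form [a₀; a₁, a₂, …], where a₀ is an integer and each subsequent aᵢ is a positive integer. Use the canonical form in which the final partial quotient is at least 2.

⌊-145/22⌋ = -7, remainder 9
⌊22/9⌋ = 2, remainder 4
⌊9/4⌋ = 2, remainder 1
⌊4/1⌋ = 4, remainder 0

[-7; 2, 2, 4]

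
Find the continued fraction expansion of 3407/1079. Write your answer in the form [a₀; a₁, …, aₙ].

[3; 6, 2, 1, 7, 2, 3]

⌊3407/1079⌋ = 3, remainder 170
⌊1079/170⌋ = 6, remainder 59
⌊170/59⌋ = 2, remainder 52
⌊59/52⌋ = 1, remainder 7
⌊52/7⌋ = 7, remainder 3
⌊7/3⌋ = 2, remainder 1
⌊3/1⌋ = 3, remainder 0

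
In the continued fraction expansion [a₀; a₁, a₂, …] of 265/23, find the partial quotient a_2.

1

Repeatedly divide and take the remainder:
265 ÷ 23 → quotient 11, remainder 12
23 ÷ 12 → quotient 1, remainder 11
12 ÷ 11 → quotient 1, remainder 1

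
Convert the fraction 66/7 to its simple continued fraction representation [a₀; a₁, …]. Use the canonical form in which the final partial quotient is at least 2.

[9; 2, 3]

66 ÷ 7 → quotient 9, remainder 3
7 ÷ 3 → quotient 2, remainder 1
3 ÷ 1 → quotient 3, remainder 0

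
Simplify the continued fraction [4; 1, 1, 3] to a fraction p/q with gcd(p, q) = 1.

Build up convergents one term at a time:
a_0 = 4: 4/1
a_1 = 1: 5/1
a_2 = 1: 9/2
a_3 = 3: 32/7

32/7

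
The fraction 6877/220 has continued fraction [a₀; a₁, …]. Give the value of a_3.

6877 = 31·220 + 57, so a_0 = 31
220 = 3·57 + 49, so a_1 = 3
57 = 1·49 + 8, so a_2 = 1
49 = 6·8 + 1, so a_3 = 6

6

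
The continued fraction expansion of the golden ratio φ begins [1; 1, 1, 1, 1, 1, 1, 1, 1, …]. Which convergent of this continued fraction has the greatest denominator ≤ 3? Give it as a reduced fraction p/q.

5/3

a_0 = 1: 1/1  (≤ bound)
a_1 = 1: 2/1  (≤ bound)
a_2 = 1: 3/2  (≤ bound)
a_3 = 1: 5/3  (≤ bound)
a_4 = 1: 8/5  (> 3, stop)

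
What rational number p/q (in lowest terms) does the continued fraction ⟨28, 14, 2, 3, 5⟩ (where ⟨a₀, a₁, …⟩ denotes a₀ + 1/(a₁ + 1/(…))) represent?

Starting at the tail and folding back:
Start with 5.
3 + 1/(5/1) = 3 + 1/5 = 16/5
2 + 1/(16/5) = 2 + 5/16 = 37/16
14 + 1/(37/16) = 14 + 16/37 = 534/37
28 + 1/(534/37) = 28 + 37/534 = 14989/534

14989/534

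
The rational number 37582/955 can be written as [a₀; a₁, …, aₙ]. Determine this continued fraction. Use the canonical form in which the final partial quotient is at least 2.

⌊37582/955⌋ = 39, remainder 337
⌊955/337⌋ = 2, remainder 281
⌊337/281⌋ = 1, remainder 56
⌊281/56⌋ = 5, remainder 1
⌊56/1⌋ = 56, remainder 0

[39; 2, 1, 5, 56]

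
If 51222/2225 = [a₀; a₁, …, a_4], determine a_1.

51222 = 23·2225 + 47, so a_0 = 23
2225 = 47·47 + 16, so a_1 = 47

47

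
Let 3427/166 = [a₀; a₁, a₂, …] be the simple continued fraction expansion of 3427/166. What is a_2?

Apply division with remainder until the remainder is 0:
⌊3427/166⌋ = 20, remainder 107
⌊166/107⌋ = 1, remainder 59
⌊107/59⌋ = 1, remainder 48

1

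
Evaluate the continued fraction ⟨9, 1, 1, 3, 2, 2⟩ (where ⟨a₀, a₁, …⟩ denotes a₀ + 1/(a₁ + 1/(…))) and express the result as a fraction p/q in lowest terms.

a_0 = 9: 9/1
a_1 = 1: 10/1
a_2 = 1: 19/2
a_3 = 3: 67/7
a_4 = 2: 153/16
a_5 = 2: 373/39

373/39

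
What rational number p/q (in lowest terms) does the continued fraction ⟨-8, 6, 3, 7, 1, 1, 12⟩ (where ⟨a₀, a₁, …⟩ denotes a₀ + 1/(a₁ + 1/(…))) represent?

-29187/3722

Use the convergent recurrence hₖ = aₖ·hₖ₋₁ + hₖ₋₂ (and likewise for the denominators kₖ):
a_0 = -8: -8/1
a_1 = 6: -47/6
a_2 = 3: -149/19
a_3 = 7: -1090/139
a_4 = 1: -1239/158
a_5 = 1: -2329/297
a_6 = 12: -29187/3722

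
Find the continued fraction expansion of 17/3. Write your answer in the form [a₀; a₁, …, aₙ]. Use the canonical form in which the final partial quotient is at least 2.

⌊17/3⌋ = 5, remainder 2
⌊3/2⌋ = 1, remainder 1
⌊2/1⌋ = 2, remainder 0

[5; 1, 2]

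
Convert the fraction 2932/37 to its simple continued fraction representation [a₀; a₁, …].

2932 ÷ 37 → quotient 79, remainder 9
37 ÷ 9 → quotient 4, remainder 1
9 ÷ 1 → quotient 9, remainder 0

[79; 4, 9]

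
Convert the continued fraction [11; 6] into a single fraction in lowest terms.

67/6

a_0 = 11: 11/1
a_1 = 6: 67/6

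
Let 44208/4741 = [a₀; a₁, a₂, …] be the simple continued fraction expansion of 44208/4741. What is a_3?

2

⌊44208/4741⌋ = 9, remainder 1539
⌊4741/1539⌋ = 3, remainder 124
⌊1539/124⌋ = 12, remainder 51
⌊124/51⌋ = 2, remainder 22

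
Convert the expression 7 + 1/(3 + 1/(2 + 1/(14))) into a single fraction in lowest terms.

Start with 14.
2 + 1/(14/1) = 2 + 1/14 = 29/14
3 + 1/(29/14) = 3 + 14/29 = 101/29
7 + 1/(101/29) = 7 + 29/101 = 736/101

736/101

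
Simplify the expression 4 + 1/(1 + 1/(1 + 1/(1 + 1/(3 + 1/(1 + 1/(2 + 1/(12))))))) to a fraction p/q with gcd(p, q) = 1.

2237/482

a_0 = 4: 4/1
a_1 = 1: 5/1
a_2 = 1: 9/2
a_3 = 1: 14/3
a_4 = 3: 51/11
a_5 = 1: 65/14
a_6 = 2: 181/39
a_7 = 12: 2237/482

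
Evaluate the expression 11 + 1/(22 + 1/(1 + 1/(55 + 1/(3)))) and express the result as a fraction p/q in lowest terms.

42893/3884

Work from the innermost term outward:
Start with 3.
55 + 1/(3/1) = 55 + 1/3 = 166/3
1 + 1/(166/3) = 1 + 3/166 = 169/166
22 + 1/(169/166) = 22 + 166/169 = 3884/169
11 + 1/(3884/169) = 11 + 169/3884 = 42893/3884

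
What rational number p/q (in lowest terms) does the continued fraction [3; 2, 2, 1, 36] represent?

a_0 = 3: 3/1
a_1 = 2: 7/2
a_2 = 2: 17/5
a_3 = 1: 24/7
a_4 = 36: 881/257

881/257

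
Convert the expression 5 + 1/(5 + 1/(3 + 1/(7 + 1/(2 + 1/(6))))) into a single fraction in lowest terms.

a_0 = 5: 5/1
a_1 = 5: 26/5
a_2 = 3: 83/16
a_3 = 7: 607/117
a_4 = 2: 1297/250
a_5 = 6: 8389/1617

8389/1617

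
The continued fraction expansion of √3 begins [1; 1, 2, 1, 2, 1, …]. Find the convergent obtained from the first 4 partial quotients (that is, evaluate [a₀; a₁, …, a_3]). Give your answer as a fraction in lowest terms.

a_0 = 1: 1/1
a_1 = 1: 2/1
a_2 = 2: 5/3
a_3 = 1: 7/4

7/4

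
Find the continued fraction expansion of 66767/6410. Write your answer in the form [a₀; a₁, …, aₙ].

[10; 2, 2, 2, 11, 5, 9]

66767 = 10·6410 + 2667, so a_0 = 10
6410 = 2·2667 + 1076, so a_1 = 2
2667 = 2·1076 + 515, so a_2 = 2
1076 = 2·515 + 46, so a_3 = 2
515 = 11·46 + 9, so a_4 = 11
46 = 5·9 + 1, so a_5 = 5
9 = 9·1 + 0, so a_6 = 9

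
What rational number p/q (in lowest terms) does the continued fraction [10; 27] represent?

a_0 = 10: 10/1
a_1 = 27: 271/27

271/27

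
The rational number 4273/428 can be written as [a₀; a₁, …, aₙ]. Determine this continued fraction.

⌊4273/428⌋ = 9, remainder 421
⌊428/421⌋ = 1, remainder 7
⌊421/7⌋ = 60, remainder 1
⌊7/1⌋ = 7, remainder 0

[9; 1, 60, 7]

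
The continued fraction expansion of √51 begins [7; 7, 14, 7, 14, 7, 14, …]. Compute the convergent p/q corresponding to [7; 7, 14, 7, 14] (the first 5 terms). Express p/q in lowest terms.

70693/9899

Build up convergents one term at a time:
a_0 = 7: 7/1
a_1 = 7: 50/7
a_2 = 14: 707/99
a_3 = 7: 4999/700
a_4 = 14: 70693/9899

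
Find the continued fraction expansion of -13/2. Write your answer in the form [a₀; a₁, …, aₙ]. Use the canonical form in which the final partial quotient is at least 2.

[-7; 2]

Apply division with remainder until the remainder is 0:
-13 ÷ 2 → quotient -7, remainder 1
2 ÷ 1 → quotient 2, remainder 0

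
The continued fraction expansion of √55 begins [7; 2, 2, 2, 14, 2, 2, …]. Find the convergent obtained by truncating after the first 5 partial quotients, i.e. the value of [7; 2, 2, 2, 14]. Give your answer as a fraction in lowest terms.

Work from the innermost term outward:
Start with 14.
2 + 1/(14/1) = 2 + 1/14 = 29/14
2 + 1/(29/14) = 2 + 14/29 = 72/29
2 + 1/(72/29) = 2 + 29/72 = 173/72
7 + 1/(173/72) = 7 + 72/173 = 1283/173

1283/173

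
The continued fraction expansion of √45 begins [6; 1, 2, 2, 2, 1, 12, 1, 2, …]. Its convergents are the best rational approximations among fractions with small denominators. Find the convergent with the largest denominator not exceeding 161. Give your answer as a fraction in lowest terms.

161/24

a_0 = 6: 6/1  (≤ bound)
a_1 = 1: 7/1  (≤ bound)
a_2 = 2: 20/3  (≤ bound)
a_3 = 2: 47/7  (≤ bound)
a_4 = 2: 114/17  (≤ bound)
a_5 = 1: 161/24  (≤ bound)
a_6 = 12: 2046/305  (> 161, stop)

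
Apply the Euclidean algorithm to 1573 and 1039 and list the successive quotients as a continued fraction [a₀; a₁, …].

[1; 1, 1, 17, 2, 2, 2, 2]

1573 ÷ 1039 → quotient 1, remainder 534
1039 ÷ 534 → quotient 1, remainder 505
534 ÷ 505 → quotient 1, remainder 29
505 ÷ 29 → quotient 17, remainder 12
29 ÷ 12 → quotient 2, remainder 5
12 ÷ 5 → quotient 2, remainder 2
5 ÷ 2 → quotient 2, remainder 1
2 ÷ 1 → quotient 2, remainder 0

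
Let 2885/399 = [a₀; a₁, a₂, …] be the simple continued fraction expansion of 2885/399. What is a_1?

4

Apply division with remainder until the remainder is 0:
⌊2885/399⌋ = 7, remainder 92
⌊399/92⌋ = 4, remainder 31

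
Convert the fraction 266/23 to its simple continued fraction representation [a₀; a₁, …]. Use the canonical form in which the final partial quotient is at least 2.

⌊266/23⌋ = 11, remainder 13
⌊23/13⌋ = 1, remainder 10
⌊13/10⌋ = 1, remainder 3
⌊10/3⌋ = 3, remainder 1
⌊3/1⌋ = 3, remainder 0

[11; 1, 1, 3, 3]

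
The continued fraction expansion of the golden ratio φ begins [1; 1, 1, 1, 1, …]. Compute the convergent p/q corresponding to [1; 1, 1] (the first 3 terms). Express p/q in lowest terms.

a_0 = 1: 1/1
a_1 = 1: 2/1
a_2 = 1: 3/2

3/2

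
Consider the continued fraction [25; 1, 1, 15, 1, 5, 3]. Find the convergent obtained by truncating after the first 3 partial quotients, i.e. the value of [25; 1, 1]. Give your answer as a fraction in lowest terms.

51/2

Start with 1.
1 + 1/(1/1) = 1 + 1/1 = 2/1
25 + 1/(2/1) = 25 + 1/2 = 51/2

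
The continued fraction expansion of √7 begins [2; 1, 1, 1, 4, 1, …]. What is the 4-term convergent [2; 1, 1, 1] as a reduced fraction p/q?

a_0 = 2: 2/1
a_1 = 1: 3/1
a_2 = 1: 5/2
a_3 = 1: 8/3

8/3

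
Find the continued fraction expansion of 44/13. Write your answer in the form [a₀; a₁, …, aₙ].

Repeatedly divide and take the remainder:
44 ÷ 13 → quotient 3, remainder 5
13 ÷ 5 → quotient 2, remainder 3
5 ÷ 3 → quotient 1, remainder 2
3 ÷ 2 → quotient 1, remainder 1
2 ÷ 1 → quotient 2, remainder 0

[3; 2, 1, 1, 2]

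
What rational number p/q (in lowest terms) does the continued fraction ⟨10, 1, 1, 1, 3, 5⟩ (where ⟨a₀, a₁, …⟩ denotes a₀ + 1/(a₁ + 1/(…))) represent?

617/58

Use the convergent recurrence hₖ = aₖ·hₖ₋₁ + hₖ₋₂ (and likewise for the denominators kₖ):
a_0 = 10: 10/1
a_1 = 1: 11/1
a_2 = 1: 21/2
a_3 = 1: 32/3
a_4 = 3: 117/11
a_5 = 5: 617/58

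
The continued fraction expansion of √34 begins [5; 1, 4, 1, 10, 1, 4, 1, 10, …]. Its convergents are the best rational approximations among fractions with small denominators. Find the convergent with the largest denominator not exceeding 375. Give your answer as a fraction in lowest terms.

2035/349

a_0 = 5: 5/1  (≤ bound)
a_1 = 1: 6/1  (≤ bound)
a_2 = 4: 29/5  (≤ bound)
a_3 = 1: 35/6  (≤ bound)
a_4 = 10: 379/65  (≤ bound)
a_5 = 1: 414/71  (≤ bound)
a_6 = 4: 2035/349  (≤ bound)
a_7 = 1: 2449/420  (> 375, stop)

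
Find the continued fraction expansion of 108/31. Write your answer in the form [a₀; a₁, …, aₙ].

[3; 2, 15]

108 = 3·31 + 15, so a_0 = 3
31 = 2·15 + 1, so a_1 = 2
15 = 15·1 + 0, so a_2 = 15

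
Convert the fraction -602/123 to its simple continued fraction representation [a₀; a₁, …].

⌊-602/123⌋ = -5, remainder 13
⌊123/13⌋ = 9, remainder 6
⌊13/6⌋ = 2, remainder 1
⌊6/1⌋ = 6, remainder 0

[-5; 9, 2, 6]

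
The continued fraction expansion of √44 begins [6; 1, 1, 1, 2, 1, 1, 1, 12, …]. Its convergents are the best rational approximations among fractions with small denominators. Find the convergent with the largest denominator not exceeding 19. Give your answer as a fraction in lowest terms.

List convergents until the denominator exceeds the bound:
a_0 = 6: 6/1  (≤ bound)
a_1 = 1: 7/1  (≤ bound)
a_2 = 1: 13/2  (≤ bound)
a_3 = 1: 20/3  (≤ bound)
a_4 = 2: 53/8  (≤ bound)
a_5 = 1: 73/11  (≤ bound)
a_6 = 1: 126/19  (≤ bound)
a_7 = 1: 199/30  (> 19, stop)

126/19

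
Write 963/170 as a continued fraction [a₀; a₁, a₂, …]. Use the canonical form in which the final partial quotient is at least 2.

[5; 1, 1, 1, 56]

963 ÷ 170 → quotient 5, remainder 113
170 ÷ 113 → quotient 1, remainder 57
113 ÷ 57 → quotient 1, remainder 56
57 ÷ 56 → quotient 1, remainder 1
56 ÷ 1 → quotient 56, remainder 0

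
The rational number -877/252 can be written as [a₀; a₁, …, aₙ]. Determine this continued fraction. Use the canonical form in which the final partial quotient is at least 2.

Repeatedly divide and take the remainder:
-877 ÷ 252 → quotient -4, remainder 131
252 ÷ 131 → quotient 1, remainder 121
131 ÷ 121 → quotient 1, remainder 10
121 ÷ 10 → quotient 12, remainder 1
10 ÷ 1 → quotient 10, remainder 0

[-4; 1, 1, 12, 10]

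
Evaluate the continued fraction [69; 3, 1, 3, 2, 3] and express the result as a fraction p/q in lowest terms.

8104/117

a_0 = 69: 69/1
a_1 = 3: 208/3
a_2 = 1: 277/4
a_3 = 3: 1039/15
a_4 = 2: 2355/34
a_5 = 3: 8104/117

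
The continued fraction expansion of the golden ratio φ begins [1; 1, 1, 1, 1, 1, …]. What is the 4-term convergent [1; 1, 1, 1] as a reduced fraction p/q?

Compute successive convergents:
a_0 = 1: 1/1
a_1 = 1: 2/1
a_2 = 1: 3/2
a_3 = 1: 5/3

5/3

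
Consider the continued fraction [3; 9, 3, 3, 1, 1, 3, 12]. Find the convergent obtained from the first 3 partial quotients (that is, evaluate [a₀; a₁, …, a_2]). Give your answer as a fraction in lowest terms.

87/28

Collapse the nested fraction from the inside out:
Start with 3.
9 + 1/(3/1) = 9 + 1/3 = 28/3
3 + 1/(28/3) = 3 + 3/28 = 87/28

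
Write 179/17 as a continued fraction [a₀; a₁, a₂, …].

[10; 1, 1, 8]

Run the Euclidean algorithm, recording each quotient:
⌊179/17⌋ = 10, remainder 9
⌊17/9⌋ = 1, remainder 8
⌊9/8⌋ = 1, remainder 1
⌊8/1⌋ = 8, remainder 0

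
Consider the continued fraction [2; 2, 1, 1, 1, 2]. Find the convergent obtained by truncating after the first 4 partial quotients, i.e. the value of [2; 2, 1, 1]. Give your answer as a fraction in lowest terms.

12/5

a_0 = 2: 2/1
a_1 = 2: 5/2
a_2 = 1: 7/3
a_3 = 1: 12/5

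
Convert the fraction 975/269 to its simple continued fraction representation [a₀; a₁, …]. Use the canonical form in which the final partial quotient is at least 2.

975 ÷ 269 → quotient 3, remainder 168
269 ÷ 168 → quotient 1, remainder 101
168 ÷ 101 → quotient 1, remainder 67
101 ÷ 67 → quotient 1, remainder 34
67 ÷ 34 → quotient 1, remainder 33
34 ÷ 33 → quotient 1, remainder 1
33 ÷ 1 → quotient 33, remainder 0

[3; 1, 1, 1, 1, 1, 33]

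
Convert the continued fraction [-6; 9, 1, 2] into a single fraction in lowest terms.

-171/29

Work from the innermost term outward:
Start with 2.
1 + 1/(2/1) = 1 + 1/2 = 3/2
9 + 1/(3/2) = 9 + 2/3 = 29/3
-6 + 1/(29/3) = -6 + 3/29 = -171/29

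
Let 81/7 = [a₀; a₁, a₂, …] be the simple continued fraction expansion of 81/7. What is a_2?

1

Repeatedly divide and take the remainder:
81 = 11·7 + 4, so a_0 = 11
7 = 1·4 + 3, so a_1 = 1
4 = 1·3 + 1, so a_2 = 1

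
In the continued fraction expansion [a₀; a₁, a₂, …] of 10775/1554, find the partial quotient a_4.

2

Apply division with remainder until the remainder is 0:
⌊10775/1554⌋ = 6, remainder 1451
⌊1554/1451⌋ = 1, remainder 103
⌊1451/103⌋ = 14, remainder 9
⌊103/9⌋ = 11, remainder 4
⌊9/4⌋ = 2, remainder 1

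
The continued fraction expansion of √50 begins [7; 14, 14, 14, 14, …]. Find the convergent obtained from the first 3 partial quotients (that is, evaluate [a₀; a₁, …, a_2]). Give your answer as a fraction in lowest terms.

Collapse the nested fraction from the inside out:
Start with 14.
14 + 1/(14/1) = 14 + 1/14 = 197/14
7 + 1/(197/14) = 7 + 14/197 = 1393/197

1393/197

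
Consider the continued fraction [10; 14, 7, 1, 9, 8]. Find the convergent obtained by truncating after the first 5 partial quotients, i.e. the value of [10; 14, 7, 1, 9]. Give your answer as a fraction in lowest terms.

Start with 9.
1 + 1/(9/1) = 1 + 1/9 = 10/9
7 + 1/(10/9) = 7 + 9/10 = 79/10
14 + 1/(79/10) = 14 + 10/79 = 1116/79
10 + 1/(1116/79) = 10 + 79/1116 = 11239/1116

11239/1116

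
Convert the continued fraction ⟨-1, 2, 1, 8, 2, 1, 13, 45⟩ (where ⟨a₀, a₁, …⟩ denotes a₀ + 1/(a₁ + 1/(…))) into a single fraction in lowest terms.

-32678/49941

Compute successive convergents:
a_0 = -1: -1/1
a_1 = 2: -1/2
a_2 = 1: -2/3
a_3 = 8: -17/26
a_4 = 2: -36/55
a_5 = 1: -53/81
a_6 = 13: -725/1108
a_7 = 45: -32678/49941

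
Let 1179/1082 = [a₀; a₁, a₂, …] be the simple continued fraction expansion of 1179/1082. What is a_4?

7

⌊1179/1082⌋ = 1, remainder 97
⌊1082/97⌋ = 11, remainder 15
⌊97/15⌋ = 6, remainder 7
⌊15/7⌋ = 2, remainder 1
⌊7/1⌋ = 7, remainder 0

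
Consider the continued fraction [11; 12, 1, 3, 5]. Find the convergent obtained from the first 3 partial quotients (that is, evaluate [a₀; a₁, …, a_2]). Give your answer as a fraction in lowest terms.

a_0 = 11: 11/1
a_1 = 12: 133/12
a_2 = 1: 144/13

144/13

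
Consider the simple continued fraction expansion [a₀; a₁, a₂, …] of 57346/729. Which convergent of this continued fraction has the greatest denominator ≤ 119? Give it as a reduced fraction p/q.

9361/119

a_0 = 78: 78/1  (≤ bound)
a_1 = 1: 79/1  (≤ bound)
a_2 = 1: 157/2  (≤ bound)
a_3 = 1: 236/3  (≤ bound)
a_4 = 39: 9361/119  (≤ bound)
a_5 = 1: 9597/122  (> 119, stop)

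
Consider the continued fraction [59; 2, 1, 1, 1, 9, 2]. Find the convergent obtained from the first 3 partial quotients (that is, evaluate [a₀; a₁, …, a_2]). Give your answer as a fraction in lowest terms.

Start with 1.
2 + 1/(1/1) = 2 + 1/1 = 3/1
59 + 1/(3/1) = 59 + 1/3 = 178/3

178/3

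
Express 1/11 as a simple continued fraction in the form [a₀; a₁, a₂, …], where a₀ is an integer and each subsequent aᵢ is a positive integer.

[0; 11]

1 = 0·11 + 1, so a_0 = 0
11 = 11·1 + 0, so a_1 = 11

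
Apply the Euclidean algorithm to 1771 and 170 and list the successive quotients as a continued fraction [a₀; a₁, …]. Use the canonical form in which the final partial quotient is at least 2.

[10; 2, 2, 1, 1, 6, 2]

Repeatedly divide and take the remainder:
1771 ÷ 170 → quotient 10, remainder 71
170 ÷ 71 → quotient 2, remainder 28
71 ÷ 28 → quotient 2, remainder 15
28 ÷ 15 → quotient 1, remainder 13
15 ÷ 13 → quotient 1, remainder 2
13 ÷ 2 → quotient 6, remainder 1
2 ÷ 1 → quotient 2, remainder 0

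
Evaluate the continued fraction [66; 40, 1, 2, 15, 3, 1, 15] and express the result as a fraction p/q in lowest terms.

7911396/119825

Build up convergents one term at a time:
a_0 = 66: 66/1
a_1 = 40: 2641/40
a_2 = 1: 2707/41
a_3 = 2: 8055/122
a_4 = 15: 123532/1871
a_5 = 3: 378651/5735
a_6 = 1: 502183/7606
a_7 = 15: 7911396/119825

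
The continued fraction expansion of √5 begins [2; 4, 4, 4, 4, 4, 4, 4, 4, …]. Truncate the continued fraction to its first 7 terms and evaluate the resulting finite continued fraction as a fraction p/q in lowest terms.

Start with 4.
4 + 1/(4/1) = 4 + 1/4 = 17/4
4 + 1/(17/4) = 4 + 4/17 = 72/17
4 + 1/(72/17) = 4 + 17/72 = 305/72
4 + 1/(305/72) = 4 + 72/305 = 1292/305
4 + 1/(1292/305) = 4 + 305/1292 = 5473/1292
2 + 1/(5473/1292) = 2 + 1292/5473 = 12238/5473

12238/5473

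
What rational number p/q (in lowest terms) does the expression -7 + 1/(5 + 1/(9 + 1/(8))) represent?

Build up convergents one term at a time:
a_0 = -7: -7/1
a_1 = 5: -34/5
a_2 = 9: -313/46
a_3 = 8: -2538/373

-2538/373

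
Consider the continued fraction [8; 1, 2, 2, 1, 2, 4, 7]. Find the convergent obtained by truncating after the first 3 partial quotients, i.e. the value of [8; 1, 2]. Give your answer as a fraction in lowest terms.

26/3

Build up convergents one term at a time:
a_0 = 8: 8/1
a_1 = 1: 9/1
a_2 = 2: 26/3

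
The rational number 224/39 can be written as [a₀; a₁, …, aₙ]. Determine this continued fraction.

⌊224/39⌋ = 5, remainder 29
⌊39/29⌋ = 1, remainder 10
⌊29/10⌋ = 2, remainder 9
⌊10/9⌋ = 1, remainder 1
⌊9/1⌋ = 9, remainder 0

[5; 1, 2, 1, 9]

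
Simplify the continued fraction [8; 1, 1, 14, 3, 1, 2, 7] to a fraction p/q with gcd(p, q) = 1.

Compute successive convergents:
a_0 = 8: 8/1
a_1 = 1: 9/1
a_2 = 1: 17/2
a_3 = 14: 247/29
a_4 = 3: 758/89
a_5 = 1: 1005/118
a_6 = 2: 2768/325
a_7 = 7: 20381/2393

20381/2393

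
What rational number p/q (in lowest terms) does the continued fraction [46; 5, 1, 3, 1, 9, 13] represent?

171808/3721

Start with 13.
9 + 1/(13/1) = 9 + 1/13 = 118/13
1 + 1/(118/13) = 1 + 13/118 = 131/118
3 + 1/(131/118) = 3 + 118/131 = 511/131
1 + 1/(511/131) = 1 + 131/511 = 642/511
5 + 1/(642/511) = 5 + 511/642 = 3721/642
46 + 1/(3721/642) = 46 + 642/3721 = 171808/3721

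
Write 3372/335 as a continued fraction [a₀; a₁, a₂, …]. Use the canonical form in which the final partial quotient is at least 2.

Apply division with remainder until the remainder is 0:
3372 = 10·335 + 22, so a_0 = 10
335 = 15·22 + 5, so a_1 = 15
22 = 4·5 + 2, so a_2 = 4
5 = 2·2 + 1, so a_3 = 2
2 = 2·1 + 0, so a_4 = 2

[10; 15, 4, 2, 2]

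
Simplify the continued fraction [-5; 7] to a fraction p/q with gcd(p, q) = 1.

-34/7

Starting at the tail and folding back:
Start with 7.
-5 + 1/(7/1) = -5 + 1/7 = -34/7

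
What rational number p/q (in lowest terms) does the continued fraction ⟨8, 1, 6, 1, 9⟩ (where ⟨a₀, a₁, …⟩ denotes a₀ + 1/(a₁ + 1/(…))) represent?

701/79

Compute successive convergents:
a_0 = 8: 8/1
a_1 = 1: 9/1
a_2 = 6: 62/7
a_3 = 1: 71/8
a_4 = 9: 701/79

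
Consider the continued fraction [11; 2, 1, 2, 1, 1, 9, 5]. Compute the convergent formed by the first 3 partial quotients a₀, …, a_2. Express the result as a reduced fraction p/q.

34/3

Start with 1.
2 + 1/(1/1) = 2 + 1/1 = 3/1
11 + 1/(3/1) = 11 + 1/3 = 34/3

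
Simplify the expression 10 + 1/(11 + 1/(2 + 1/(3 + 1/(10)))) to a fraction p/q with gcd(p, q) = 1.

8302/823

Starting at the tail and folding back:
Start with 10.
3 + 1/(10/1) = 3 + 1/10 = 31/10
2 + 1/(31/10) = 2 + 10/31 = 72/31
11 + 1/(72/31) = 11 + 31/72 = 823/72
10 + 1/(823/72) = 10 + 72/823 = 8302/823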